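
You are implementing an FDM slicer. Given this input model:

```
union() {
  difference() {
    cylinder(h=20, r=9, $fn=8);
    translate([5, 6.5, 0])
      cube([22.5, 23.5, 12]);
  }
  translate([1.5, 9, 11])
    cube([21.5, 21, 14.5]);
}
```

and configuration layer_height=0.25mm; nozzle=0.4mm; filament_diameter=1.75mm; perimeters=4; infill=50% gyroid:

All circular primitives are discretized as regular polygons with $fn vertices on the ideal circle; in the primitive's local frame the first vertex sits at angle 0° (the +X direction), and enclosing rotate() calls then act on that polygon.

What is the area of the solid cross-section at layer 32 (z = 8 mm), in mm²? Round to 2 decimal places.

228.88 mm²

At z = 8 mm: the r=9 cylinder gives a regular 8-gon of circumradius 9 (constant along its height) (area = (8/2)·9.000²·sin(360°/8) = 229.10 mm²); the cube at (5, 6.5) (footprint 22.5×23.5) is included at this height (area 528.75 mm²); Subtracting the remaining from the first: starting from the r=9 cylinder (229.10 mm²), the 22.5×23.5 cube at (5, 6.5) partially overlaps it — only the 0.22 mm² overlap (of its 528.75 mm²) is removed, clipping the outline — area = 228.88 mm²; the cube at (1.5, 9) is not intersected at this z (z outside [11, 25.5]); Taking the union: only the result so far is present, so the union is just that shape — area = 228.88 mm². Overall, the cross-section is a single solid region. Net area = 228.88 mm².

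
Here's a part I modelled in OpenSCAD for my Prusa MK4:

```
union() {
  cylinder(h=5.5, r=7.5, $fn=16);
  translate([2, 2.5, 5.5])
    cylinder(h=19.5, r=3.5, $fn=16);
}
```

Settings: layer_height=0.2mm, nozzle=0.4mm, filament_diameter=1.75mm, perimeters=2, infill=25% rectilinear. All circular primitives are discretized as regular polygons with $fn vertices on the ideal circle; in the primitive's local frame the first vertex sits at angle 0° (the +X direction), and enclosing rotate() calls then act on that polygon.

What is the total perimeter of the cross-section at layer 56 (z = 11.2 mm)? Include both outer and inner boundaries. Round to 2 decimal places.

21.85 mm

At z = 11.2 mm: the cylinder does not reach this height (z outside [0, 5.5]); the r=3.5 cylinder at (2, 2.5) gives a regular 16-gon of circumradius 3.5 (constant along its height) (perimeter = 2·16·3.500·sin(180°/16) = 21.85 mm); Combining (union): only the r=3.5 cylinder at (2, 2.5) is present, so the union is just that shape — boundary = 21.85 mm. Overall, the cross-section is a single solid region. Total boundary length (outer) = 21.85 mm.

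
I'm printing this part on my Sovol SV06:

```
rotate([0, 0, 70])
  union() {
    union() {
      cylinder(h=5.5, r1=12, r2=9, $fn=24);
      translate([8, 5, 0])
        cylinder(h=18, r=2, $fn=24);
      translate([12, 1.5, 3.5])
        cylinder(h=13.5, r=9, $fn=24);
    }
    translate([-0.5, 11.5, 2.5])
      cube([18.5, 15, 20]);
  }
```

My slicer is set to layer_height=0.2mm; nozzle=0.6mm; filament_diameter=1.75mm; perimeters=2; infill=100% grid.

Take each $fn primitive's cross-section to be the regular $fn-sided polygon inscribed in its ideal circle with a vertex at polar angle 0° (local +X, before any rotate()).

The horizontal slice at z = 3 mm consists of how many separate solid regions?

At z = 3 mm: the cone (r1=12→r2=9) has section circumradius 10.364 here — a regular 24-gon; the r=2 cylinder at (8, 5) gives a regular 24-gon of circumradius 2 (constant along its height); the cylinder at (12, 1.5) is not intersected at this z (z outside [3.5, 17]); Combining (union): the regions partially overlap (shared area 9.34 mm²), so overlapping operands fuse into one piece — 1 connected region; the 18.5×15 cube at (-0.5, 11.5) contributes its full rectangle; Combining (union): the 2 present regions are separate (no shared area or edge), so areas and boundary lengths simply add and each stays a separate island — 2 connected regions; (whole slice rotated 70° about Z — lengths, areas and connectivity unchanged). The result has 2 disconnected regions.

2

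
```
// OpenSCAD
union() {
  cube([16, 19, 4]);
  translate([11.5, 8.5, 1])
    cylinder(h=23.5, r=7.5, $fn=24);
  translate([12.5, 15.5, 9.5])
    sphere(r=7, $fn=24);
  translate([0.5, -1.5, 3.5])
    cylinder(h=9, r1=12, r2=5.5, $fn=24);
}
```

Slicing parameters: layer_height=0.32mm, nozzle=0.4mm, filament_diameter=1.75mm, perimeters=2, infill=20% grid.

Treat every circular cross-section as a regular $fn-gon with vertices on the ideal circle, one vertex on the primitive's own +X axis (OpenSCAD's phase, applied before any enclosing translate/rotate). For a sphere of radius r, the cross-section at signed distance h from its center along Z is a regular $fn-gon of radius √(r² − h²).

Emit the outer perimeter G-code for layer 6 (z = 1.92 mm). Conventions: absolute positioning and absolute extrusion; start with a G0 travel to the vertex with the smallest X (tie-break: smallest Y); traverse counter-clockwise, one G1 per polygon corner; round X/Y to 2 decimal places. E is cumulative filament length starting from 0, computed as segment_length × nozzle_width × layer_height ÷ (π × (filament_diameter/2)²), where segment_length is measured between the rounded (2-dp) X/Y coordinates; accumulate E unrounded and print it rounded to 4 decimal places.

At z = 1.92 mm: the cube is present — its section is the full 16×19 rectangle; the r=7.5 cylinder at (11.5, 8.5) contributes a regular 24-gon of circumradius 7.5; the sphere at (12.5, 15.5) does not reach this height (|z−center|=7.580 > r=7); the cone at (0.5, -1.5) is not intersected at this z (z outside [3.5, 12.5]); Taking the union: the regions partially overlap (shared area 150.14 mm²), so overlapping operands fuse into one piece — 1 connected region. The outline is a single polygon with 13 vertices. Extrusion per mm of travel: 0.4 × 0.32 / (π × 0.875²) = 0.053216. Accumulating E over each segment gives final E = 3.8279.

G0 X0.00 Y0.00 Z1.92
G1 X16.00 Y0.00 E0.8515
G1 X16.00 Y2.58 E0.9888
G1 X16.80 Y3.20 E1.0426
G1 X18.00 Y4.75 E1.1469
G1 X18.74 Y6.56 E1.2510
G1 X19.00 Y8.50 E1.3552
G1 X18.74 Y10.44 E1.4593
G1 X18.00 Y12.25 E1.5634
G1 X16.80 Y13.80 E1.6677
G1 X16.00 Y14.42 E1.7216
G1 X16.00 Y19.00 E1.9653
G1 X0.00 Y19.00 E2.8167
G1 X0.00 Y0.00 E3.8279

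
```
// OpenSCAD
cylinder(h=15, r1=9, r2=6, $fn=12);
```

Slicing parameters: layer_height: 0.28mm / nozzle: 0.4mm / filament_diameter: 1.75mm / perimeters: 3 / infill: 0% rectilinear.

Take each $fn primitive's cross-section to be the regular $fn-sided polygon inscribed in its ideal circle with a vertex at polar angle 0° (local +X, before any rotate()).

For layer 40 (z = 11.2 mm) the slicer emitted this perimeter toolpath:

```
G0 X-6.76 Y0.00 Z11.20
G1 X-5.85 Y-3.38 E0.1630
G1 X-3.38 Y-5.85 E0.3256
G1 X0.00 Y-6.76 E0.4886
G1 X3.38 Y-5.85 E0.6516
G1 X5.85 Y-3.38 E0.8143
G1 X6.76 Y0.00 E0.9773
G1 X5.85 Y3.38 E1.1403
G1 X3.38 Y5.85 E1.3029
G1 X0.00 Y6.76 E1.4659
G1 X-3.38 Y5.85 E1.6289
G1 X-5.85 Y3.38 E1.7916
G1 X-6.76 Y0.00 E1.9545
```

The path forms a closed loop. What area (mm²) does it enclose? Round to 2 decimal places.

136.99 mm²

Apply the shoelace formula to the sequence of (X, Y) vertices; enclosed area = 136.99 mm².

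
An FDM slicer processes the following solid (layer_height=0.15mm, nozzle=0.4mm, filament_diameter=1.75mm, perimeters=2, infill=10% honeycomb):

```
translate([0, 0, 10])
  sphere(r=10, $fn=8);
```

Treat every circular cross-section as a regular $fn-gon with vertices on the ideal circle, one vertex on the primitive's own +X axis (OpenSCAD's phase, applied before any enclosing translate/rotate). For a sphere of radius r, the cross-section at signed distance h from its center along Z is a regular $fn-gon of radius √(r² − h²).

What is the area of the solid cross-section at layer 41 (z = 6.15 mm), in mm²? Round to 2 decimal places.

240.92 mm²

At z = 6.15 mm: the sphere: section is a regular 8-gon, circumradius = √(r²−h²) = √(10²−3.85²) = 9.229 (area = (8/2)·9.229²·sin(360°/8) = 240.92 mm²). Overall, the cross-section is a single solid region. Net area = 240.92 mm².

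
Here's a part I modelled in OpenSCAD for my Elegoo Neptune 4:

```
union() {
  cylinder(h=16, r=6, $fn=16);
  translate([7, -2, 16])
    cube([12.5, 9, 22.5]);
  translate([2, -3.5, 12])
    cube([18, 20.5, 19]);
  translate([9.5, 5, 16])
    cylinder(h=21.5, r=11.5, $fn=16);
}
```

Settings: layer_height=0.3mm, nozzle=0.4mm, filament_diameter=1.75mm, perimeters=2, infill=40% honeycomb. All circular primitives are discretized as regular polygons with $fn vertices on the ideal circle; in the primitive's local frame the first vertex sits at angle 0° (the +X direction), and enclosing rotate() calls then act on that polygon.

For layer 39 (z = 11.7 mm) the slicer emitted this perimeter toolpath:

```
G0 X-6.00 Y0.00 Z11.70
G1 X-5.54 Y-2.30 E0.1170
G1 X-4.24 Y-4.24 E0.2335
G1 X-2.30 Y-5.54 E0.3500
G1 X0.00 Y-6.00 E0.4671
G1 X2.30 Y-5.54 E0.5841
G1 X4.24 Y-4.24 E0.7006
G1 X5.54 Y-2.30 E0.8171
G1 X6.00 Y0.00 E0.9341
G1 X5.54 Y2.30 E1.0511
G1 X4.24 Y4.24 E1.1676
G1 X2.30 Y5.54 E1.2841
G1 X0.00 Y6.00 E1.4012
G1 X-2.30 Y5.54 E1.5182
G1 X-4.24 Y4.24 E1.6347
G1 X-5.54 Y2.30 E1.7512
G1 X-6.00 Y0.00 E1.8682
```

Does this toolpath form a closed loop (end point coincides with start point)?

yes

Start point (G0): (-6.00, 0.00). End point (last G1): the path returns to the start — closed.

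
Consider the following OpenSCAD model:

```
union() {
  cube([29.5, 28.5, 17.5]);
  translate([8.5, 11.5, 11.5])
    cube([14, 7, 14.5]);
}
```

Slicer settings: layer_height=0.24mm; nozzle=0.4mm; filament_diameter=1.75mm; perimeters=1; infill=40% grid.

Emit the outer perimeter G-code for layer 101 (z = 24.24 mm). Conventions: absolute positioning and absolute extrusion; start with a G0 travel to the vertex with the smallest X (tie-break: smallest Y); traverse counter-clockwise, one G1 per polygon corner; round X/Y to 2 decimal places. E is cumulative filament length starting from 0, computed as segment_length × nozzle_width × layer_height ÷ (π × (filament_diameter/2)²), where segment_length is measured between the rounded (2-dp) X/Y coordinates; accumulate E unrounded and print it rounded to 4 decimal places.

G0 X8.50 Y11.50 Z24.24
G1 X22.50 Y11.50 E0.5588
G1 X22.50 Y18.50 E0.8382
G1 X8.50 Y18.50 E1.3969
G1 X8.50 Y11.50 E1.6763

At z = 24.24 mm: the cube is absent (z outside [0, 17.5]); the 14×7 cube at (8.5, 11.5) contributes its full rectangle; Combining (union): only the 14×7 cube at (8.5, 11.5) is present, so the union is just that shape — 1 connected region. The outline is a single polygon with 4 vertices. Extrusion per mm of travel: 0.4 × 0.24 / (π × 0.875²) = 0.039912. Accumulating E over each segment gives final E = 1.6763.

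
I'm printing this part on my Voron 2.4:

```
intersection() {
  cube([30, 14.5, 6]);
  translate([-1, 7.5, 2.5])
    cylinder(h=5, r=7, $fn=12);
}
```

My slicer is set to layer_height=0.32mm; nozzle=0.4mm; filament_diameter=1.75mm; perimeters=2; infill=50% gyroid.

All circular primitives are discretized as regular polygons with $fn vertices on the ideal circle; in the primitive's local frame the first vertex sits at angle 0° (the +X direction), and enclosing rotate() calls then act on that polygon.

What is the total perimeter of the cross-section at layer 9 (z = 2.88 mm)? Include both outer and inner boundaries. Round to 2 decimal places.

At z = 2.88 mm: the 30×14.5 cube contributes its full rectangle (perimeter 89.00 mm); the r=7 cylinder at (-1, 7.5) contributes a regular 12-gon of circumradius 7 (perimeter = 2·12·7.000·sin(180°/12) = 43.48 mm); After intersecting: the r=7 cylinder at (-1, 7.5) partially overlaps the 30×14.5 cube; clipping to the common part keeps 59.77 mm² — boundary = 33.13 mm. Overall, the cross-section is a single solid region. Total boundary length (outer) = 33.13 mm.

33.13 mm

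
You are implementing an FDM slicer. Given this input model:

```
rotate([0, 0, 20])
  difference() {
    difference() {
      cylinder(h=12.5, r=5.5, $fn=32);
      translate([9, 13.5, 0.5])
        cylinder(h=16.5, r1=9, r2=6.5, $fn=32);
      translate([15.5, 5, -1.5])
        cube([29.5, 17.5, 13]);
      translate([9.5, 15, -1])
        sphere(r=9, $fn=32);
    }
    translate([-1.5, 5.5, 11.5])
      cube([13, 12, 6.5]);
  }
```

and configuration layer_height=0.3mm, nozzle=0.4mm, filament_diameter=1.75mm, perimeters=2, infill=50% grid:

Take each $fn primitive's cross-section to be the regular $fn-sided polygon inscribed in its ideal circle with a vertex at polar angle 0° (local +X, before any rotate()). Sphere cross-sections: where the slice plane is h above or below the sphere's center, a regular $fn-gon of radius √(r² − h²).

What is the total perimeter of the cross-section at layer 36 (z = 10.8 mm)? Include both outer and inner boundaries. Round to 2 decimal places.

34.50 mm

At z = 10.8 mm: the r=5.5 cylinder gives a regular 32-gon of circumradius 5.5 (constant along its height) (perimeter = 2·32·5.500·sin(180°/32) = 34.50 mm); the cone at (9, 13.5) contributes a regular 32-gon of circumradius 7.439 (interpolated between r1=9 and r2=6.5 at t=0.624) (perimeter = 2·32·7.439·sin(180°/32) = 46.67 mm); the 29.5×17.5 cube at (15.5, 5) contributes its full rectangle (perimeter 94.00 mm); the sphere at (9.5, 15) is absent (|z−center|=11.800 > r=9); Taking the first minus the rest: starting from the r=5.5 cylinder, the cone at (9, 13.5) misses the remaining region (no effect); the 29.5×17.5 cube at (15.5, 5) misses the remaining region (no effect) — boundary = 34.50 mm; the cube at (-1.5, 5.5) is absent (z outside [11.5, 18]); Taking the first minus the rest: none of the subtracted shapes is present at this height, so that combined region is unchanged — boundary = 34.50 mm; (whole slice rotated 20° about Z — lengths, areas and connectivity unchanged). Overall, the cross-section is a single solid region. Total boundary length (outer) = 34.50 mm.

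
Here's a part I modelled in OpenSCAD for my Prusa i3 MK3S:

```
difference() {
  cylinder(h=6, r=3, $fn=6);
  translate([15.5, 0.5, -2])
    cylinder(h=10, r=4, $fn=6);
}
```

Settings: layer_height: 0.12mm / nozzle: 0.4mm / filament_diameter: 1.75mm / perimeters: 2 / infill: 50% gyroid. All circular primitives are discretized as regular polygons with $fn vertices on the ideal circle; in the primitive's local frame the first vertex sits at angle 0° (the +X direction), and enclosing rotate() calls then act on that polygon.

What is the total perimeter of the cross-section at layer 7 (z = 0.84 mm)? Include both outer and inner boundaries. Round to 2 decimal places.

At z = 0.84 mm: the cylinder: section is a regular 6-gon, circumradius r=3 (perimeter = 2·6·3.000·sin(180°/6) = 18.00 mm); the cylinder at (15.5, 0.5): section is a regular 6-gon, circumradius r=4 (perimeter = 2·6·4.000·sin(180°/6) = 24.00 mm); After the difference (first − rest): starting from the r=3 cylinder, the r=4 cylinder at (15.5, 0.5) misses the remaining region (no effect) — boundary = 18.00 mm. Overall, the cross-section is a single solid region. Total boundary length (outer) = 18.00 mm.

18.00 mm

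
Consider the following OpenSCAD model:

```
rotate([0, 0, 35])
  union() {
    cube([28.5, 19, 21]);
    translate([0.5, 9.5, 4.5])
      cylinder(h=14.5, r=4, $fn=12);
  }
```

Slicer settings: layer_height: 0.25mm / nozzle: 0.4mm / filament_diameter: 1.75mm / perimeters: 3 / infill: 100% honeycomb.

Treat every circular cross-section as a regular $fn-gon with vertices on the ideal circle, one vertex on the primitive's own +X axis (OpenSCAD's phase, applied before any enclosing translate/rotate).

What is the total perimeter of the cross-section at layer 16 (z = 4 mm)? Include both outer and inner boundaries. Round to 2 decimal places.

At z = 4 mm: the cube (footprint 28.5×19) is included at this height (perimeter 95.00 mm); the cylinder at (0.5, 9.5) is absent (z outside [4.5, 19]); Combining (union): only the 28.5×19 cube is present, so the union is just that shape — boundary = 95.00 mm; (whole slice rotated 35° about Z — lengths, areas and connectivity unchanged). Overall, the cross-section is a single solid region. Total boundary length (outer) = 95.00 mm.

95.00 mm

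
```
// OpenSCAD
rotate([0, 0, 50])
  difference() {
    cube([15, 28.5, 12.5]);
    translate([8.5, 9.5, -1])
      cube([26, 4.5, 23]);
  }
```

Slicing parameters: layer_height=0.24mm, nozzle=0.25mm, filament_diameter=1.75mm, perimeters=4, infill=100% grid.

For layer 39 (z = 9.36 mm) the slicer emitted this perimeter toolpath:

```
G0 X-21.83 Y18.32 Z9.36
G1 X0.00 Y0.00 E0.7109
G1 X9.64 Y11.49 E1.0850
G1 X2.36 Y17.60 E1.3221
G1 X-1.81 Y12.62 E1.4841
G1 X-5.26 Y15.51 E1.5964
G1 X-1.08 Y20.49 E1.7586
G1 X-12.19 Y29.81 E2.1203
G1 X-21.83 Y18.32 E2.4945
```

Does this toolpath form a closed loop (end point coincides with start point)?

yes

Start point (G0): (-21.83, 18.32). End point (last G1): the path returns to the start — closed.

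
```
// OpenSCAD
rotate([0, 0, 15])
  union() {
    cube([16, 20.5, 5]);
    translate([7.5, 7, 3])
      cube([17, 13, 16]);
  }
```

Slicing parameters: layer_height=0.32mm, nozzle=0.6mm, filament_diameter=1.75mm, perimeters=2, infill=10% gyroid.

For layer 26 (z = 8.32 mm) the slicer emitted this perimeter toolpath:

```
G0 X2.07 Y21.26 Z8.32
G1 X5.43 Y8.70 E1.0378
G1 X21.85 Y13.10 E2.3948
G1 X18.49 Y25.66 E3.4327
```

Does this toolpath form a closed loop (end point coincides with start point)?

Start point (G0): (2.07, 21.26). End point (last G1): the path does not return to the start — open.

no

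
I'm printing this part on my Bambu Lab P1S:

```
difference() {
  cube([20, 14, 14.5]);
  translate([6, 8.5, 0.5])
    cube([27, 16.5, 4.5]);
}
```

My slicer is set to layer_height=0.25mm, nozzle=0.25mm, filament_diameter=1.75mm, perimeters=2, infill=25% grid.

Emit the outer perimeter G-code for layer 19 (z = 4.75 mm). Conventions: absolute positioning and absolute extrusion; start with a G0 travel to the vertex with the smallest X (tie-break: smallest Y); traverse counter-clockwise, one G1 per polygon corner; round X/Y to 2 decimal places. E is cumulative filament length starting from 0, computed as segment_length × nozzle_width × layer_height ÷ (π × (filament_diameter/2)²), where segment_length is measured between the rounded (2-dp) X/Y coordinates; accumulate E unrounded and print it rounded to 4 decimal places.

At z = 4.75 mm: the cube (footprint 20×14) is included at this height; the cube at (6, 8.5) is present — its section is the full 27×16.5 rectangle; Taking the first minus the rest: starting from the 20×14 cube, the 27×16.5 cube at (6, 8.5) partially overlaps it — only the 77.00 mm² overlap (of its 445.50 mm²) is removed, clipping the outline — 1 connected region. The outline is a single polygon with 6 vertices. Extrusion per mm of travel: 0.25 × 0.25 / (π × 0.875²) = 0.025984. Accumulating E over each segment gives final E = 1.7669.

G0 X0.00 Y0.00 Z4.75
G1 X20.00 Y0.00 E0.5197
G1 X20.00 Y8.50 E0.7406
G1 X6.00 Y8.50 E1.1043
G1 X6.00 Y14.00 E1.2473
G1 X0.00 Y14.00 E1.4032
G1 X0.00 Y0.00 E1.7669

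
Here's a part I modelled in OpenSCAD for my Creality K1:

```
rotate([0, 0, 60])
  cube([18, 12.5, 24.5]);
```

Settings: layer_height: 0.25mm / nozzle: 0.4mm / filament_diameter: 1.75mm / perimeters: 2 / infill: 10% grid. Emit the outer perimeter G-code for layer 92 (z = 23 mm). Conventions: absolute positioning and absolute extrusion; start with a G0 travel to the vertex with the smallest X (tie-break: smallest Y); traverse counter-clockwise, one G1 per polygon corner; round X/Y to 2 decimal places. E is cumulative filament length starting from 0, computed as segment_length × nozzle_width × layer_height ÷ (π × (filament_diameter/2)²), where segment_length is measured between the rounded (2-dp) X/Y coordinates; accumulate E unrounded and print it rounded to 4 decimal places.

At z = 23 mm: the cube (footprint 18×12.5) is included at this height; (whole slice rotated 60° about Z — lengths, areas and connectivity unchanged). The outline is a single polygon with 4 vertices. Extrusion per mm of travel: 0.4 × 0.25 / (π × 0.875²) = 0.041575. Accumulating E over each segment gives final E = 2.5365.

G0 X-10.83 Y6.25 Z23.00
G1 X0.00 Y0.00 E0.5199
G1 X9.00 Y15.59 E1.2683
G1 X-1.83 Y21.84 E1.7881
G1 X-10.83 Y6.25 E2.5365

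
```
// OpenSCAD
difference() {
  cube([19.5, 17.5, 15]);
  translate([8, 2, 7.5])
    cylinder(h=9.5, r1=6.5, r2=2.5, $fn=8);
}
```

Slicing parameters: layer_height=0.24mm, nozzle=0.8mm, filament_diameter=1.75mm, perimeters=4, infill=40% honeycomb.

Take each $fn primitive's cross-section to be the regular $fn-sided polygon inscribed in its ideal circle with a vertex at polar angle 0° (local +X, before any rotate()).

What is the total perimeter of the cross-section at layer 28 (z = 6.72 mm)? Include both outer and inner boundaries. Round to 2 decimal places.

At z = 6.72 mm: the 19.5×17.5 cube contributes its full rectangle (perimeter 74.00 mm); the cone at (8, 2) is absent (z outside [7.5, 17]); After the difference (first − rest): none of the subtracted shapes is present at this height, so the 19.5×17.5 cube is unchanged — boundary = 74.00 mm. Overall, the cross-section is a single solid region. Total boundary length (outer) = 74.00 mm.

74.00 mm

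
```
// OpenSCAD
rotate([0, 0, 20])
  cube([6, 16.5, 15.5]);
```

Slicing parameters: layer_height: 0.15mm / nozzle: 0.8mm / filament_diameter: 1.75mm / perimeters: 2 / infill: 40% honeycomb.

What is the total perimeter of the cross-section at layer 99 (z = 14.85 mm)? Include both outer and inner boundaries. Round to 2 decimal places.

At z = 14.85 mm: the cube is present — its section is the full 6×16.5 rectangle (perimeter 45.00 mm); (rotated 20° about Z; rotation is an isometry so areas/perimeters/island counts are preserved). Overall, the cross-section is a single solid region. Total boundary length (outer) = 45.00 mm.

45.00 mm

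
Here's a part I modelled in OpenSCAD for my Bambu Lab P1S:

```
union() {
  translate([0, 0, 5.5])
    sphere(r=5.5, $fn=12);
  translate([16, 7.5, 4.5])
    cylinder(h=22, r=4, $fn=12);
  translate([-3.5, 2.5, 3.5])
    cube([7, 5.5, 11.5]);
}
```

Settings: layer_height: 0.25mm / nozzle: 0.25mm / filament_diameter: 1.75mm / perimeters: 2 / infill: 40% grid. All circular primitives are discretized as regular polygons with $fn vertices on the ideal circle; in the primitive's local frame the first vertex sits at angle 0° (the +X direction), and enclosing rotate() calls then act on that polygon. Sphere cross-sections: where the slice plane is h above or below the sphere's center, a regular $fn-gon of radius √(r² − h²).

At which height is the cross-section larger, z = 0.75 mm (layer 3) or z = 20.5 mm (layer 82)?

Layer 3 (z = 0.75): the r=5.5 sphere contributes a regular 12-gon of circumradius √(5.5²−4.75²) = 2.773 (area = (12/2)·2.773²·sin(360°/12) = 23.06 mm²); the cylinder at (16, 7.5) is absent (z outside [4.5, 26.5]); the cube at (-3.5, 2.5) is not intersected at this z (z outside [3.5, 15]); Merging all regions: only the r=5.5 sphere is present, so the union is just that shape — area = 23.06 mm². So its area = 23.06 mm². Layer 82 (z = 20.5): the sphere does not reach this height (|z−center|=15.000 > r=5.5); the cylinder at (16, 7.5): section is a regular 12-gon, circumradius r=4 (area = (12/2)·4.000²·sin(360°/12) = 48.00 mm²); the cube at (-3.5, 2.5) is absent (z outside [3.5, 15]); Merging all regions: only the r=4 cylinder at (16, 7.5) is present, so the union is just that shape — area = 48.00 mm². So its area = 48.00 mm². Layer 82 is larger (48.00 vs 23.06 mm²).

layer 82 (z = 20.5 mm)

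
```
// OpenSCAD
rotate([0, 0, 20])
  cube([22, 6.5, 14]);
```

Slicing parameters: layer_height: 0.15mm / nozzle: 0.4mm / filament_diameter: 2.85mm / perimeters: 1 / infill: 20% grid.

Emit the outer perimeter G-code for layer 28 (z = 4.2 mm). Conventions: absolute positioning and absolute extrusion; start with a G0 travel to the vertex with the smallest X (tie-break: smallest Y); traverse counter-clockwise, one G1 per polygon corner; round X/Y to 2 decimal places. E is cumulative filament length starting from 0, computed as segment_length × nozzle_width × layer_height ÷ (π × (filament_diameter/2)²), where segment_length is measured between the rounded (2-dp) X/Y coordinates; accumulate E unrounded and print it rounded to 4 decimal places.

G0 X-2.22 Y6.11 Z4.20
G1 X0.00 Y0.00 E0.0611
G1 X20.67 Y7.52 E0.2680
G1 X18.45 Y13.63 E0.3292
G1 X-2.22 Y6.11 E0.5360

At z = 4.2 mm: the cube (footprint 22×6.5) is included at this height; (rotated 20° about Z; rotation is an isometry so areas/perimeters/island counts are preserved). The outline is a single polygon with 4 vertices. Extrusion per mm of travel: 0.4 × 0.15 / (π × 1.425²) = 0.009405. Accumulating E over each segment gives final E = 0.5360.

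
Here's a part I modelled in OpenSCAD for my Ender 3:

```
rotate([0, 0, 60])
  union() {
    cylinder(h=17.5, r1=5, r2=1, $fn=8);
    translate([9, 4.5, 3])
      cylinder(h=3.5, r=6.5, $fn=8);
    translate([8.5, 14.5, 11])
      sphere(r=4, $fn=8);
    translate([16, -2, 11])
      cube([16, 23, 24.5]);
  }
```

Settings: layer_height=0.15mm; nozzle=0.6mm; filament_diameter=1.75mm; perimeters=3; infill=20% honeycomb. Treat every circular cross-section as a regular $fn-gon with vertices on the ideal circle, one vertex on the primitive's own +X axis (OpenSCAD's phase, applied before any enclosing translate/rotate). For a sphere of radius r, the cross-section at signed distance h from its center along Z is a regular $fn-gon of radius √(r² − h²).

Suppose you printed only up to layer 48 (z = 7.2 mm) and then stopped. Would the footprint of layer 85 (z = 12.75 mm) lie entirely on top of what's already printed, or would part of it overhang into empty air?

part overhangs

Compare the two slices. At z = 7.2: the cone contributes a regular 8-gon of circumradius 3.354 (interpolated between r1=5 and r2=1 at t=0.411) (area = (8/2)·3.354²·sin(360°/8) = 31.82 mm²); the cylinder at (9, 4.5) is not intersected at this z (z outside [3, 6.5]); the r=4 sphere at (8.5, 14.5) contributes a regular 8-gon of circumradius √(4²−3.8²) = 1.249 (area = (8/2)·1.249²·sin(360°/8) = 4.41 mm²); the cube at (16, -2) is absent (z outside [11, 35.5]); Merging all regions: the 2 present regions are separate (no shared area or edge), so areas and boundary lengths simply add and each stays a separate island — area = 36.24 mm²; (rotated 60° about Z; rotation is an isometry so areas/perimeters/island counts are preserved). At z = 12.75: the cone contributes a regular 8-gon of circumradius 2.086 (interpolated between r1=5 and r2=1 at t=0.729) (area = (8/2)·2.086²·sin(360°/8) = 12.30 mm²); the cylinder at (9, 4.5) is not intersected at this z (z outside [3, 6.5]); the r=4 sphere at (8.5, 14.5) slices to a regular 8-gon of circumradius 3.597 (√(r²−h²) with h=1.75 from center) (area = (8/2)·3.597²·sin(360°/8) = 36.59 mm²); the cube at (16, -2) is present — its section is the full 16×23 rectangle (area 368.00 mm²); Combining (union): the 3 present regions are separate (no shared area or edge), so areas and boundary lengths simply add and each stays a separate island — area = 416.90 mm²; (rotated 60° about Z; rotation is an isometry so areas/perimeters/island counts are preserved). Checking containment: at z = 12.75 the cross-section extends beyond the z = 7.2 cross-section by about 400.18 mm².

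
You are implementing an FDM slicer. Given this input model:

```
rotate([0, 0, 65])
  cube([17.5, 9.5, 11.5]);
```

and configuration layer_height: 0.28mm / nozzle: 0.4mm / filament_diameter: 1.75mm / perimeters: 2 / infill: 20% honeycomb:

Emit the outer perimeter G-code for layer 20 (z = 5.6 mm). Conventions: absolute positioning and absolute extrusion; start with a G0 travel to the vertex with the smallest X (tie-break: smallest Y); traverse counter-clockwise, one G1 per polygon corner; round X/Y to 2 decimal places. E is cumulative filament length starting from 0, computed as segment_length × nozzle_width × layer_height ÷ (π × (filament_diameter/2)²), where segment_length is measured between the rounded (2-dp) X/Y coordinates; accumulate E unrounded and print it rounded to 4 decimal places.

At z = 5.6 mm: the 17.5×9.5 cube contributes its full rectangle; (whole slice rotated 65° about Z — lengths, areas and connectivity unchanged). The outline is a single polygon with 4 vertices. Extrusion per mm of travel: 0.4 × 0.28 / (π × 0.875²) = 0.046564. Accumulating E over each segment gives final E = 2.5150.

G0 X-8.61 Y4.01 Z5.60
G1 X0.00 Y0.00 E0.4423
G1 X7.40 Y15.86 E1.2572
G1 X-1.21 Y19.88 E1.6997
G1 X-8.61 Y4.01 E2.5150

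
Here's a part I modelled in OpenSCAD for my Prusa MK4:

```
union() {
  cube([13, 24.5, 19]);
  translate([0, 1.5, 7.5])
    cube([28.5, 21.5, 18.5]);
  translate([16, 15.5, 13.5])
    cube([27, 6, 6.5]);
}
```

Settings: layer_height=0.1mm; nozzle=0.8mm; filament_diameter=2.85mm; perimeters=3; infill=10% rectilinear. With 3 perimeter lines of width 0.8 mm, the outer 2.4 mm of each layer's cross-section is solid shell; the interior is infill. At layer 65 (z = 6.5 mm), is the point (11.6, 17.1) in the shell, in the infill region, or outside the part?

At z = 6.5 mm: the cube (footprint 13×24.5) is included at this height; the cube at (0, 1.5) is absent (z outside [7.5, 26]); the cube at (16, 15.5) is absent (z outside [13.5, 20]); Merging all regions: only the 13×24.5 cube is present, so the union is just that shape — 1 connected region. Overall, the cross-section is a single solid region. The nearest boundary edge runs (13.00, 0.00)→(13.00, 24.50); distance from the point to it = 1.40 mm. The point is inside the cross-section, 1.40 mm from the nearest boundary — within the 2.4 mm shell band (3 × 0.8).

shell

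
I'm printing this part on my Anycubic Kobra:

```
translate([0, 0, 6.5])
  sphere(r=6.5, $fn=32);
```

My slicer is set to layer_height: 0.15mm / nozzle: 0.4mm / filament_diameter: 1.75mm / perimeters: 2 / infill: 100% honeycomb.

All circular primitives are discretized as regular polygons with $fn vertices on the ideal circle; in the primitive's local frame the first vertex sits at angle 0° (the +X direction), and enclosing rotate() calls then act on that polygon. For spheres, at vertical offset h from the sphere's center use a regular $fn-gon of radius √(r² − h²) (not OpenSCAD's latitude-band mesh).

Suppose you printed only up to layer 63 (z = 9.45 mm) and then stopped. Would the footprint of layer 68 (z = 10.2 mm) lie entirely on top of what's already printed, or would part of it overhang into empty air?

Compare the two slices. At z = 9.45: the r=6.5 sphere slices to a regular 32-gon of circumradius 5.792 (√(r²−h²) with h=2.95 from center) (area = (32/2)·5.792²·sin(360°/32) = 104.72 mm²). At z = 10.2: the sphere: section is a regular 32-gon, circumradius = √(r²−h²) = √(6.5²−3.7²) = 5.344 (area = (32/2)·5.344²·sin(360°/32) = 89.15 mm²). Checking containment: the cross-section at z = 10.2 is a subset of the cross-section at z = 9.45.

entirely on top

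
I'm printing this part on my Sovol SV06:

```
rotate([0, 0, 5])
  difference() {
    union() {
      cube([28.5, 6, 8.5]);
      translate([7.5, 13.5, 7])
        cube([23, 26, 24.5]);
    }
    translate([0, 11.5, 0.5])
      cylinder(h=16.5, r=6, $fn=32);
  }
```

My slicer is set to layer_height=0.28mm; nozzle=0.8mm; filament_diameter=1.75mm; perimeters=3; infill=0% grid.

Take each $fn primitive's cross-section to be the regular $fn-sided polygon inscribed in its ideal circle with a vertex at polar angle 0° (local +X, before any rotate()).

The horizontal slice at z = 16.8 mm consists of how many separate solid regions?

At z = 16.8 mm: the cube is not intersected at this z (z outside [0, 8.5]); the cube at (7.5, 13.5) is present — its section is the full 23×26 rectangle; Taking the union: only the 23×26 cube at (7.5, 13.5) is present, so the union is just that shape — 1 connected region; the r=6 cylinder at (0, 11.5) contributes a regular 32-gon of circumradius 6; Taking the first minus the rest: starting from that combined region, the r=6 cylinder at (0, 11.5) misses the remaining region (no effect) — 1 connected region; (rotated 5° about Z; rotation is an isometry so areas/perimeters/island counts are preserved). The result has 1 disconnected region.

1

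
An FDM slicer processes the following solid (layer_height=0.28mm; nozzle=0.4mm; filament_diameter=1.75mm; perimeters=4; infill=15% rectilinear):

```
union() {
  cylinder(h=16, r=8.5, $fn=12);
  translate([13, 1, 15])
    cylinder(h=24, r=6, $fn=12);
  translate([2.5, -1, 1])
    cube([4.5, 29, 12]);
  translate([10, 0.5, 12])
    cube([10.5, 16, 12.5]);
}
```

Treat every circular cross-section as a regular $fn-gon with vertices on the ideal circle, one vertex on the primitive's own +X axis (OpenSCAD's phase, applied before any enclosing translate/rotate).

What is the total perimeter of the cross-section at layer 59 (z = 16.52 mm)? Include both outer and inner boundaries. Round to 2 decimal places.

At z = 16.52 mm: the cylinder is not intersected at this z (z outside [0, 16]); the cylinder at (13, 1): section is a regular 12-gon, circumradius r=6 (perimeter = 2·12·6.000·sin(180°/12) = 37.27 mm); the cube at (2.5, -1) does not reach this height (z outside [1, 13]); the 10.5×16 cube at (10, 0.5) contributes its full rectangle (perimeter 53.00 mm); Taking the union: the regions partially overlap (shared area 48.26 mm²), so the edge portions inside another operand are dropped and the merged outline is re-measured after clipping — boundary = 62.77 mm. Overall, the cross-section is a single solid region. Total boundary length (outer) = 62.77 mm.

62.77 mm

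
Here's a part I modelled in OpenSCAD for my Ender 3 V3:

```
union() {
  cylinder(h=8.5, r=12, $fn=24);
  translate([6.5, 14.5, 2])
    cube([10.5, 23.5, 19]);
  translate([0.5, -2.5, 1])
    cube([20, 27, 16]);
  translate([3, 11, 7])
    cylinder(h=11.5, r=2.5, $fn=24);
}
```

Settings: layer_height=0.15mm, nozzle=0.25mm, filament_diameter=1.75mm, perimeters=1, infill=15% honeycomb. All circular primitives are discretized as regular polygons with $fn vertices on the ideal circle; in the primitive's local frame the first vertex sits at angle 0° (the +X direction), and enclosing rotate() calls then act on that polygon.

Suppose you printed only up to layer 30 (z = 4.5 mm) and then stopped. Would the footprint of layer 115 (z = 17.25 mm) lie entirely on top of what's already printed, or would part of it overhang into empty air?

entirely on top

Compare the two slices. At z = 4.5: the r=12 cylinder contributes a regular 24-gon of circumradius 12 (area = (24/2)·12.000²·sin(360°/24) = 447.24 mm²); the 10.5×23.5 cube at (6.5, 14.5) contributes its full rectangle (area 246.75 mm²); the cube at (0.5, -2.5) is present — its section is the full 20×27 rectangle (area 540.00 mm²); the cylinder at (3, 11) is not intersected at this z (z outside [7, 18.5]); Merging all regions: the regions partially overlap — summed areas 1233.99 mm² minus the doubly-counted overlap 239.16 mm² gives 994.82 mm² — area = 994.82 mm². At z = 17.25: the cylinder is absent (z outside [0, 8.5]); the cube at (6.5, 14.5) is present — its section is the full 10.5×23.5 rectangle (area 246.75 mm²); the cube at (0.5, -2.5) does not reach this height (z outside [1, 17]); the cylinder at (3, 11): section is a regular 24-gon, circumradius r=2.5 (area = (24/2)·2.500²·sin(360°/24) = 19.41 mm²); Taking the union: the 2 present regions are separate (no shared area or edge), so areas and boundary lengths simply add and each stays a separate island — area = 266.16 mm². Checking containment: the cross-section at z = 17.25 is a subset of the cross-section at z = 4.5.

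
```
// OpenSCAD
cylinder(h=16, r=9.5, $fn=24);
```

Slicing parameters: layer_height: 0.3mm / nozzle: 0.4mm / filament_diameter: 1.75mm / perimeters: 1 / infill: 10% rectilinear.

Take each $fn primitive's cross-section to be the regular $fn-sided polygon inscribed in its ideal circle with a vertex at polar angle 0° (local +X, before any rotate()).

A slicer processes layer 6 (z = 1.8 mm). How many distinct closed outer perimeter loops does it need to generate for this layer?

At z = 1.8 mm: the r=9.5 cylinder contributes a regular 24-gon of circumradius 9.5. The result has 1 disconnected region.

1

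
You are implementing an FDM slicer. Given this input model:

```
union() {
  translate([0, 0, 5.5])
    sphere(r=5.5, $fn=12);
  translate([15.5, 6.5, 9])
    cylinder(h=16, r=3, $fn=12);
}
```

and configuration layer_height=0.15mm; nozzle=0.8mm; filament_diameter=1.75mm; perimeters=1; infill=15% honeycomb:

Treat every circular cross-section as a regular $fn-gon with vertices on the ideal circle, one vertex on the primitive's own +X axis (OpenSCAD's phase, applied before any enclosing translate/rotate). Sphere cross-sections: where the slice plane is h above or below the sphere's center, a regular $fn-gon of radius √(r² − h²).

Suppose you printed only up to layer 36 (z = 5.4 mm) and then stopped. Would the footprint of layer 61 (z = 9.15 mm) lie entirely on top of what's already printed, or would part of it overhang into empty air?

Compare the two slices. At z = 5.4: the r=5.5 sphere slices to a regular 12-gon of circumradius 5.499 (√(r²−h²) with h=0.1 from center) (area = (12/2)·5.499²·sin(360°/12) = 90.72 mm²); the cylinder at (15.5, 6.5) is absent (z outside [9, 25]); Combining (union): only the r=5.5 sphere is present, so the union is just that shape — area = 90.72 mm². At z = 9.15: the r=5.5 sphere contributes a regular 12-gon of circumradius √(5.5²−3.65²) = 4.114 (area = (12/2)·4.114²·sin(360°/12) = 50.78 mm²); the r=3 cylinder at (15.5, 6.5) gives a regular 12-gon of circumradius 3 (constant along its height) (area = (12/2)·3.000²·sin(360°/12) = 27.00 mm²); Taking the union: the 2 present regions are separate (no shared area or edge), so areas and boundary lengths simply add and each stays a separate island — area = 77.78 mm². Checking containment: at z = 9.15 the cross-section extends beyond the z = 5.4 cross-section by about 27.00 mm².

part overhangs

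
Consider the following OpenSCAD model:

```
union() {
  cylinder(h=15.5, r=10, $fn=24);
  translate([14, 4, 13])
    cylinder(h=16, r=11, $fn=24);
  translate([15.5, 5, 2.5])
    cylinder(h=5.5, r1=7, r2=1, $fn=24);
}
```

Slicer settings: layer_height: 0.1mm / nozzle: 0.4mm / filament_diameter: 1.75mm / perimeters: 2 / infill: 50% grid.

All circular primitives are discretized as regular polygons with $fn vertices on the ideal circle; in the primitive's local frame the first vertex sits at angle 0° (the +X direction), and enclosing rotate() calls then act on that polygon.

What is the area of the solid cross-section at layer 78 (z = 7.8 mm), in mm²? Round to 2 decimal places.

315.19 mm²

At z = 7.8 mm: the cylinder: section is a regular 24-gon, circumradius r=10 (area = (24/2)·10.000²·sin(360°/24) = 310.58 mm²); the cylinder at (14, 4) does not reach this height (z outside [13, 29]); the cone at (15.5, 5) contributes a regular 24-gon of circumradius 1.218 (interpolated between r1=7 and r2=1 at t=0.964) (area = (24/2)·1.218²·sin(360°/24) = 4.61 mm²); Combining (union): the 2 present regions are separate (no shared area or edge), so areas and boundary lengths simply add and each stays a separate island — area = 315.19 mm². Overall, the cross-section has 2 separate islands. Net area = 315.19 mm².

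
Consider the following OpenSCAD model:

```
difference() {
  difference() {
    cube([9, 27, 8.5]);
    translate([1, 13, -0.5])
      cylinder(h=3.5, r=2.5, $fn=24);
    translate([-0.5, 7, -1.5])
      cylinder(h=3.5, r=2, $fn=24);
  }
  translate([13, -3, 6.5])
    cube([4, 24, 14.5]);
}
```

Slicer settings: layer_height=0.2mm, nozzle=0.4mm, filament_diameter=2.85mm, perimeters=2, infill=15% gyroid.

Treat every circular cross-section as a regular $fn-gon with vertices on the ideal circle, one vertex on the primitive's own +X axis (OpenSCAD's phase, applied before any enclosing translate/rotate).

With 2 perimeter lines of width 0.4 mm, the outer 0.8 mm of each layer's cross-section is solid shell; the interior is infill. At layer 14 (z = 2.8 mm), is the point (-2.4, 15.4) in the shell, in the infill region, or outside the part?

At z = 2.8 mm: the cube is present — its section is the full 9×27 rectangle; the cylinder at (1, 13): section is a regular 24-gon, circumradius r=2.5; the cylinder at (-0.5, 7) is not intersected at this z (z outside [-1.5, 2]); Taking the first minus the rest: starting from the 9×27 cube, the r=2.5 cylinder at (1, 13) partially overlaps it — only the 14.54 mm² overlap (of its 19.41 mm²) is removed, clipping the outline — 1 connected region; the cube at (13, -3) is absent (z outside [6.5, 21]); After the difference (first − rest): none of the subtracted shapes is present at this height, so that combined region is unchanged — 1 connected region. Overall, the cross-section is a single solid region. The nearest boundary edge runs (0.00, 15.27)→(0.00, 27.00); distance from the point to it = 2.40 mm. The point is not inside any of the regions above, so it lies outside the cross-section (2.40 mm from the nearest boundary).

outside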